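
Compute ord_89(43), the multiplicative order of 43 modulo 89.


We want ord_89(43), the smallest k >= 1 with 43^k = 1 mod 89.
n = 89 = 89, phi(89) = 88; the order divides phi(n).
Divisors of 88: 1, 2, 4, 8, 11, 22, 44, 88
Repeated squaring mod 89: 43^1 = 43, 43^2 = 69, 43^4 = 44, 43^8 = 67, 43^16 = 39, 43^32 = 8, 43^64 = 64
Test divisors in increasing order:
  k=1: 43^1 = 43 mod 89
  k=2: 43^2 = 69 mod 89
  k=4: 43^4 = 44 mod 89
  k=8: 43^8 = 67 mod 89
  k=11: 43^11 = 67 * 69 * 43 = 52 mod 89
  k=22: 43^22 = 39 * 44 * 69 = 34 mod 89
  k=44: 43^44 = 8 * 67 * 44 = 88 mod 89
  k=88: 43^88 = 64 * 39 * 67 = 1 mod 89  <- first divisor giving 1
Order = 88

88


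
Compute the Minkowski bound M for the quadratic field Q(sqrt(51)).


d = 51, d mod 4 = 3, so disc(K) = 4d = 204; |disc(K)| = 204
Real quadratic field, so n = 2, s = r2 = 0, r1 = 2
M = (n!/n^n) * (4/pi)^s * sqrt(|disc(K)|) = (2!/2^2) * (4/pi)^0 * sqrt(204)
= 0.5 * 1.000000 * 14.282857
= 7.1414

7.1414


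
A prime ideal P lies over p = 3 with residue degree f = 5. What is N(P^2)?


N(P^a) = p^(a*f)
= 3^(2*5)
= 3^10
= 59049

59049


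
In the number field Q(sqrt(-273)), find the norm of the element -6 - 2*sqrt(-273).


N(a + b*sqrt(d)) = a^2 - d*b^2
= (-6)^2 - (-273)*(-2)^2
= 36 + 1092
= 1128

1128


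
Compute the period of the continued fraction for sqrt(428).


Run the CF algorithm for sqrt(428).
a_0 = floor(sqrt(428)) = 20; set m_0=0, q_0=1.
Recurrence: m' = q*a - m,  q' = (d - m'^2)/q,  a' = floor((a_0 + m')/q').
  step 1: m=20, q=28, a=1
  step 2: m=8, q=13, a=2
  step 3: m=18, q=8, a=4
  step 4: m=14, q=29, a=1
  step 5: m=15, q=7, a=5
  step 6: m=20, q=4, a=10
  step 7: m=20, q=7, a=5
  step 8: m=15, q=29, a=1
  step 9: m=14, q=8, a=4
  step 10: m=18, q=13, a=2
  step 11: m=8, q=28, a=1
  step 12: m=20, q=1, a=40
a_12 = 2*a_0 = 40, so the period closes here.
sqrt(428) = [20; 1, 2, 4, 1, 5, 10, 5, 1, 4, 2, 1, 40]
Period length = 12

12


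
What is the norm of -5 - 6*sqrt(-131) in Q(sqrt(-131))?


N(a + b*sqrt(d)) = a^2 - d*b^2
= (-5)^2 - (-131)*(-6)^2
= 25 + 4716
= 4741

4741


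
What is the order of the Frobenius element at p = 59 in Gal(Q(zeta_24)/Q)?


The Frobenius at p in Gal(Q(zeta_n)/Q) = (Z/nZ)* is the class of p, so its order is ord_24(59), the smallest k >= 1 with 59^k = 1 mod 24.
n = 24 = 2^3 * 3, phi(24) = 8; the order divides phi(n).
Divisors of 8: 1, 2, 4, 8
Repeated squaring mod 24: 59^1 = 11, 59^2 = 1, 59^4 = 1, 59^8 = 1
Test divisors in increasing order:
  k=1: 59^1 = 11 mod 24
  k=2: 59^2 = 1 mod 24  <- first divisor giving 1
Order = 2

2


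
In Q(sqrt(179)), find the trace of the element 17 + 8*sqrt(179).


Tr(a + b*sqrt(d)) = (a + b*sqrt(d)) + (a - b*sqrt(d)) = 2a
= 2 * (17)
= 34

34


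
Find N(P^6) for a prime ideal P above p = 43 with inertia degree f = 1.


N(P^a) = p^(a*f)
= 43^(6*1)
= 43^6
= 6321363049

6321363049


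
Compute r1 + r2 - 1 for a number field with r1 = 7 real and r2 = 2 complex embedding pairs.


By Dirichlet's unit theorem:
rank = r1 + r2 - 1
= 7 + 2 - 1
= 8

8


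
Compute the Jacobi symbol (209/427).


Compute (209/427) via quadratic reciprocity:
  reciprocity: (209/427) -> +(427/209)
  reduce: (9/209)
  reciprocity: (9/209) -> +(209/9)
  reduce: (2/9)
  pull out 2: (2/9) = +1  (since 9 mod 8 = 1)
  (1/9) = 1
Product of signs = 1

1


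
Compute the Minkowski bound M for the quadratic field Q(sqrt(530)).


d = 530, d mod 4 = 2, so disc(K) = 4d = 2120; |disc(K)| = 2120
Real quadratic field, so n = 2, s = r2 = 0, r1 = 2
M = (n!/n^n) * (4/pi)^s * sqrt(|disc(K)|) = (2!/2^2) * (4/pi)^0 * sqrt(2120)
= 0.5 * 1.000000 * 46.043458
= 23.0217

23.0217


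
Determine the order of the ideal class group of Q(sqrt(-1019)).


K = Q(sqrt(-1019)). d mod 4 = 1, so D = disc(K) = d = -1019
h(K) equals the number of primitive reduced positive-definite forms (a, b, c) = a*x^2 + b*x*y + c*y^2 with b^2 - 4ac = D,
where reduced means |b| <= a <= c, with b >= 0 whenever |b| = a or a = c, and primitive means gcd(a, b, c) = 1.
Reduced forces 3a^2 <= |D| = 1019, so 1 <= a <= 18; b must have the parity of D, and c = (b^2 - D)/(4a) must be an integer >= a.
Enumerate a = 1..18, b in [-a, a]:
  a=1: (1, 1, 255)  [1]
  a=2: none
  a=3: (3, -1, 85), (3, 1, 85)  [2]
  a=4: none
  a=5: (5, -1, 51), (5, 1, 51)  [2]
  a=6..8: none
  a=9: (9, -5, 29), (9, 5, 29)  [2]
  a=10: none
  a=11: (11, -9, 25), (11, 9, 25)  [2]
  a=12..14: none
  a=15: (15, -11, 19), (15, -1, 17), (15, 1, 17), (15, 11, 19)  [4]
  a=16..18: none
Total reduced forms: 1 + 2 + 2 + 2 + 2 + 4 = 13
h = 13

13


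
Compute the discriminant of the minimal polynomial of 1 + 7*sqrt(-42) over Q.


The element 1 + 7*sqrt(-42) has minimal polynomial:
x^2 - 2*x + 2059
Discriminant = (-2)^2 - 4*(2059)
= 4 - 8236
= -8232

-8232


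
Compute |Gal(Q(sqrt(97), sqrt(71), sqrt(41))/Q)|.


The 3 square roots of distinct primes are multiplicatively independent over Q,
so [K:Q] = 2^3 and Gal(K/Q) is isomorphic to (Z/2Z)^3.
|Gal| = 2^3 = 8

8


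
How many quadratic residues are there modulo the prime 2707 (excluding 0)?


For prime p, the number of non-zero quadratic residues is (p-1)/2.
= (2707-1)/2
= 1353

1353


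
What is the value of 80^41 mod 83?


p = 83 is prime and the exponent is (p-1)/2 = 41, so by Euler's criterion 80^41 = (80/83) = +1 or -1 mod 83.
Compute by square-and-multiply:
  41 = 32 + 8 + 1 (binary 101001)
  Repeated squaring mod 83: 80^1 = 80, 80^2 = 9, 80^4 = 81, 80^8 = 4, 80^16 = 16, 80^32 = 7
  80^41 = 80^32 * 80^8 * 80^1 = 7 * 4 * 80 mod 83
    7 * 4 = 28 = 28 mod 83
    28 * 80 = 2240 = 82 mod 83
  80^41 = 82 mod 83
Result 82 = p - 1 = -1 mod 83: 80 is a quadratic non-residue mod 83. As a residue in [0, p-1] the value is 82.
80^41 mod 83 = 82

82


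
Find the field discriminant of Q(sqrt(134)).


For K = Q(sqrt(d)) with d squarefree: disc(K) = d if d = 1 mod 4, and disc(K) = 4d if d = 2 or 3 mod 4.
Here d = 134, and d mod 4 = 2.
d = 2 mod 4, not 1 (O_K = Z[sqrt(d)]), so disc(K) = 4d = 4 * (134) = 536

536


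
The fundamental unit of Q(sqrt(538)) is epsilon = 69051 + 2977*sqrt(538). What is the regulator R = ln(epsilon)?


epsilon = 69051 + 2977*sqrt(538)
= 138102.0000
R = ln(138102.0000)
= 11.8357

11.8357


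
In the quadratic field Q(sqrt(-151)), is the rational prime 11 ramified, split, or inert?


K = Q(sqrt(-151)). Since d mod 4 = 1, disc(K) = -151.
Check p | disc: -151 mod 11 = 3.
p does not divide disc. Compute Legendre symbol (d/p):
3^((11-1)/2) mod 11 = 1
(d/p) = 1, so p splits: (p) = P*P' with e=1, f=1, g=2.
Therefore p is split.

split


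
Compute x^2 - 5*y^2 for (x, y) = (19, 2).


x^2 - d*y^2
= 19^2 - 5*2^2
= 361 - 20
= 341

341


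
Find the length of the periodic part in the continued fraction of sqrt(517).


Run the CF algorithm for sqrt(517).
a_0 = floor(sqrt(517)) = 22; set m_0=0, q_0=1.
Recurrence: m' = q*a - m,  q' = (d - m'^2)/q,  a' = floor((a_0 + m')/q').
  step 1: m=22, q=33, a=1
  step 2: m=11, q=12, a=2
  step 3: m=13, q=29, a=1
  step 4: m=16, q=9, a=4
  step 5: m=20, q=13, a=3
  step 6: m=19, q=12, a=3
  step 7: m=17, q=19, a=2
  step 8: m=21, q=4, a=10
  step 9: m=19, q=39, a=1
  step 10: m=20, q=3, a=14
  step 11: m=22, q=11, a=4
  step 12: m=22, q=3, a=14
  step 13: m=20, q=39, a=1
  step 14: m=19, q=4, a=10
  step 15: m=21, q=19, a=2
  step 16: m=17, q=12, a=3
  step 17: m=19, q=13, a=3
  step 18: m=20, q=9, a=4
  step 19: m=16, q=29, a=1
  step 20: m=13, q=12, a=2
  step 21: m=11, q=33, a=1
  step 22: m=22, q=1, a=44
a_22 = 2*a_0 = 44, so the period closes here.
sqrt(517) = [22; 1, 2, 1, 4, 3, 3, 2, 10, 1, 14, 4, 14, 1, 10, 2, 3, 3, 4, 1, 2, 1, 44]
Period length = 22

22


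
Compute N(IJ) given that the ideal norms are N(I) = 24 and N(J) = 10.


N(IJ) = N(I) * N(J)
= 24 * 10
= 240

240


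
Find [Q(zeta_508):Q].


The degree equals Euler's totient phi(508).
508 = 2^2 * 127
phi(508) = 252

252


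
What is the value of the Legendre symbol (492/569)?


p = 569 is prime, so compute (492/569) with the reciprocity algorithm (Jacobi-symbol steps: pull out 2s via (2/n), flip via reciprocity, reduce):
  pull out 2: (2/569) = +1  (since 569 mod 8 = 1)
  pull out 2: (2/569) = +1  (since 569 mod 8 = 1)
  reciprocity: (123/569) -> +(569/123)
  reduce: (77/123)
  reciprocity: (77/123) -> +(123/77)
  reduce: (46/77)
  pull out 2: (2/77) = -1  (since 77 mod 8 = 5)
  reciprocity: (23/77) -> +(77/23)
  reduce: (8/23)
  pull out 2: (2/23) = +1  (since 23 mod 8 = 7)
  pull out 2: (2/23) = +1  (since 23 mod 8 = 7)
  pull out 2: (2/23) = +1  (since 23 mod 8 = 7)
  (1/23) = 1
Product of signs = -1
(492/569) = -1

-1


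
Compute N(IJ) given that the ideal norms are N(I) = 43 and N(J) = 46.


N(IJ) = N(I) * N(J)
= 43 * 46
= 1978

1978


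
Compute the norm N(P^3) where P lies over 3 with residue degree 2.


N(P^a) = p^(a*f)
= 3^(3*2)
= 3^6
= 729

729


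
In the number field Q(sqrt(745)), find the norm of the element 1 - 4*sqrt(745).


N(a + b*sqrt(d)) = a^2 - d*b^2
= (1)^2 - (745)*(-4)^2
= 1 - 11920
= -11919

-11919


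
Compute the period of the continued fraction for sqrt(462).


Run the CF algorithm for sqrt(462).
a_0 = floor(sqrt(462)) = 21; set m_0=0, q_0=1.
Recurrence: m' = q*a - m,  q' = (d - m'^2)/q,  a' = floor((a_0 + m')/q').
  step 1: m=21, q=21, a=2
  step 2: m=21, q=1, a=42
a_2 = 2*a_0 = 42, so the period closes here.
sqrt(462) = [21; 2, 42]
Period length = 2

2


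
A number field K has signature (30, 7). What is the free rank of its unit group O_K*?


By Dirichlet's unit theorem:
rank = r1 + r2 - 1
= 30 + 7 - 1
= 36

36


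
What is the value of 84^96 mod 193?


p = 193 is prime and the exponent is (p-1)/2 = 96, so by Euler's criterion 84^96 = (84/193) = +1 or -1 mod 193.
Compute by square-and-multiply:
  96 = 64 + 32 (binary 1100000)
  Repeated squaring mod 193: 84^1 = 84, 84^2 = 108, 84^4 = 84, 84^8 = 108, 84^16 = 84, 84^32 = 108, 84^64 = 84
  84^96 = 84^64 * 84^32 = 84 * 108 mod 193
    84 * 108 = 9072 = 1 mod 193
  84^96 = 1 mod 193
Result 1: 84 is a quadratic residue mod 193.
84^96 mod 193 = 1

1


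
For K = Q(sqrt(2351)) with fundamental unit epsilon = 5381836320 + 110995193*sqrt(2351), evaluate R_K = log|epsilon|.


epsilon = 5381836320 + 110995193*sqrt(2351)
= 1.0764e+10
R = ln(1.0764e+10)
= 23.0994

23.0994


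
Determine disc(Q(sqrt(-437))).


For K = Q(sqrt(d)) with d squarefree: disc(K) = d if d = 1 mod 4, and disc(K) = 4d if d = 2 or 3 mod 4.
Here d = -437, and d mod 4 = 3.
d = 3 mod 4, not 1 (O_K = Z[sqrt(d)]), so disc(K) = 4d = 4 * (-437) = -1748

-1748


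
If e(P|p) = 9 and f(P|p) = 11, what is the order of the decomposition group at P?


|D_P| = e * f
= 9 * 11
= 99

99


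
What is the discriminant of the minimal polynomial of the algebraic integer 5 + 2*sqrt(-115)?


The element 5 + 2*sqrt(-115) has minimal polynomial:
x^2 - 10*x + 485
Discriminant = (-10)^2 - 4*(485)
= 100 - 1940
= -1840

-1840


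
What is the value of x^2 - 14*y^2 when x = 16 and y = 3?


x^2 - d*y^2
= 16^2 - 14*3^2
= 256 - 126
= 130

130


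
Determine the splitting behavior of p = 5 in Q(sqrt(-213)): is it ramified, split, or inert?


K = Q(sqrt(-213)). Since d mod 4 = 3, disc(K) = -852.
Check p | disc: -852 mod 5 = 3.
p does not divide disc. Compute Legendre symbol (d/p):
2^((5-1)/2) mod 5 = -1
(d/p) = -1, so p is inert: (p) stays prime with e=1, f=2, g=1.
Therefore p is inert.

inert


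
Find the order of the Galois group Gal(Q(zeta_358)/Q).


|Gal(Q(zeta_358)/Q)| = phi(358)
= 178

178


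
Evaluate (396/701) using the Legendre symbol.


p = 701 is prime, so compute (396/701) with the reciprocity algorithm (Jacobi-symbol steps: pull out 2s via (2/n), flip via reciprocity, reduce):
  pull out 2: (2/701) = -1  (since 701 mod 8 = 5)
  pull out 2: (2/701) = -1  (since 701 mod 8 = 5)
  reciprocity: (99/701) -> +(701/99)
  reduce: (8/99)
  pull out 2: (2/99) = -1  (since 99 mod 8 = 3)
  pull out 2: (2/99) = -1  (since 99 mod 8 = 3)
  pull out 2: (2/99) = -1  (since 99 mod 8 = 3)
  (1/99) = 1
Product of signs = -1
(396/701) = -1

-1


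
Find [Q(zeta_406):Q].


The degree equals Euler's totient phi(406).
406 = 2 * 7 * 29
phi(406) = 168

168


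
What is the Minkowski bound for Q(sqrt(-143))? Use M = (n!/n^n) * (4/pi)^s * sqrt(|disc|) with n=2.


d = -143, d mod 4 = 1, so disc(K) = d = -143; |disc(K)| = 143
Imaginary quadratic field, so n = 2, s = r2 = 1, r1 = 0
M = (n!/n^n) * (4/pi)^s * sqrt(|disc(K)|) = (2!/2^2) * (4/pi)^1 * sqrt(143)
= 0.5 * 1.273240 * 11.958261
= 7.6129

7.6129


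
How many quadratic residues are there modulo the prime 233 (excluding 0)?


For prime p, the number of non-zero quadratic residues is (p-1)/2.
= (233-1)/2
= 116

116


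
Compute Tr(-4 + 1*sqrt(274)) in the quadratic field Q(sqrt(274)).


Tr(a + b*sqrt(d)) = (a + b*sqrt(d)) + (a - b*sqrt(d)) = 2a
= 2 * (-4)
= -8

-8


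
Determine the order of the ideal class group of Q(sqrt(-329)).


K = Q(sqrt(-329)). d mod 4 = 3, so D = disc(K) = 4d = -1316
h(K) equals the number of primitive reduced positive-definite forms (a, b, c) = a*x^2 + b*x*y + c*y^2 with b^2 - 4ac = D,
where reduced means |b| <= a <= c, with b >= 0 whenever |b| = a or a = c, and primitive means gcd(a, b, c) = 1.
Reduced forces 3a^2 <= |D| = 1316, so 1 <= a <= 20; b must have the parity of D, and c = (b^2 - D)/(4a) must be an integer >= a.
Enumerate a = 1..20, b in [-a, a]:
  a=1: (1, 0, 329)  [1]
  a=2: (2, 2, 165)  [1]
  a=3: (3, -2, 110), (3, 2, 110)  [2]
  a=4: none
  a=5: (5, -2, 66), (5, 2, 66)  [2]
  a=6: (6, -2, 55), (6, 2, 55)  [2]
  a=7: (7, 0, 47)  [1]
  a=8: none
  a=9: (9, -4, 37), (9, 4, 37)  [2]
  a=10: (10, -2, 33), (10, 2, 33)  [2]
  a=11: (11, -2, 30), (11, 2, 30)  [2]
  a=12: none
  a=13: (13, -6, 26), (13, 6, 26)  [2]
  a=14: (14, 14, 27)  [1]
  a=15: (15, -8, 23), (15, -2, 22), (15, 2, 22), (15, 8, 23)  [4]
  a=16..17: none
  a=18: (18, -14, 21), (18, 14, 21)  [2]
  a=19..20: none
Total reduced forms: 1 + 1 + 2 + 2 + 2 + 1 + 2 + 2 + 2 + 2 + 1 + 4 + 2 = 24
h = 24

24


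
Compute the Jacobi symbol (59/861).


Compute (59/861) via quadratic reciprocity:
  reciprocity: (59/861) -> +(861/59)
  reduce: (35/59)
  reciprocity: (35/59) -> -(59/35)
  reduce: (24/35)
  pull out 2: (2/35) = -1  (since 35 mod 8 = 3)
  pull out 2: (2/35) = -1  (since 35 mod 8 = 3)
  pull out 2: (2/35) = -1  (since 35 mod 8 = 3)
  reciprocity: (3/35) -> -(35/3)
  reduce: (2/3)
  pull out 2: (2/3) = -1  (since 3 mod 8 = 3)
  (1/3) = 1
Product of signs = 1

1


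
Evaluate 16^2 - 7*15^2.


x^2 - d*y^2
= 16^2 - 7*15^2
= 256 - 1575
= -1319

-1319


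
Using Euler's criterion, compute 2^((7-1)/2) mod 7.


p = 7 is prime and the exponent is (p-1)/2 = 3, so by Euler's criterion 2^3 = (2/7) = +1 or -1 mod 7.
Compute by square-and-multiply:
  3 = 2 + 1 (binary 11)
  Repeated squaring mod 7: 2^1 = 2, 2^2 = 4
  2^3 = 2^2 * 2^1 = 4 * 2 mod 7
    4 * 2 = 8 = 1 mod 7
  2^3 = 1 mod 7
Result 1: 2 is a quadratic residue mod 7.
2^3 mod 7 = 1

1


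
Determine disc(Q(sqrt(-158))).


For K = Q(sqrt(d)) with d squarefree: disc(K) = d if d = 1 mod 4, and disc(K) = 4d if d = 2 or 3 mod 4.
Here d = -158, and d mod 4 = 2.
d = 2 mod 4, not 1 (O_K = Z[sqrt(d)]), so disc(K) = 4d = 4 * (-158) = -632

-632


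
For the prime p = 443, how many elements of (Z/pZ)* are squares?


For prime p, the number of non-zero quadratic residues is (p-1)/2.
= (443-1)/2
= 221

221


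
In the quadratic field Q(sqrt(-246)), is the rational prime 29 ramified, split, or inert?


K = Q(sqrt(-246)). Since d mod 4 = 2, disc(K) = -984.
Check p | disc: -984 mod 29 = 2.
p does not divide disc. Compute Legendre symbol (d/p):
15^((29-1)/2) mod 29 = -1
(d/p) = -1, so p is inert: (p) stays prime with e=1, f=2, g=1.
Therefore p is inert.

inert


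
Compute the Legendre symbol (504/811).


p = 811 is prime, so compute (504/811) with the reciprocity algorithm (Jacobi-symbol steps: pull out 2s via (2/n), flip via reciprocity, reduce):
  pull out 2: (2/811) = -1  (since 811 mod 8 = 3)
  pull out 2: (2/811) = -1  (since 811 mod 8 = 3)
  pull out 2: (2/811) = -1  (since 811 mod 8 = 3)
  reciprocity: (63/811) -> -(811/63)
  reduce: (55/63)
  reciprocity: (55/63) -> -(63/55)
  reduce: (8/55)
  pull out 2: (2/55) = +1  (since 55 mod 8 = 7)
  pull out 2: (2/55) = +1  (since 55 mod 8 = 7)
  pull out 2: (2/55) = +1  (since 55 mod 8 = 7)
  (1/55) = 1
Product of signs = -1
(504/811) = -1

-1


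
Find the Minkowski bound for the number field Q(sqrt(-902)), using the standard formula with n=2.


d = -902, d mod 4 = 2, so disc(K) = 4d = -3608; |disc(K)| = 3608
Imaginary quadratic field, so n = 2, s = r2 = 1, r1 = 0
M = (n!/n^n) * (4/pi)^s * sqrt(|disc(K)|) = (2!/2^2) * (4/pi)^1 * sqrt(3608)
= 0.5 * 1.273240 * 60.066630
= 38.2396

38.2396


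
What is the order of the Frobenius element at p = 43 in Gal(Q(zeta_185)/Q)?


The Frobenius at p in Gal(Q(zeta_n)/Q) = (Z/nZ)* is the class of p, so its order is ord_185(43), the smallest k >= 1 with 43^k = 1 mod 185.
n = 185 = 5 * 37, phi(185) = 144; the order divides phi(n).
Divisors of 144: 1, 2, 3, 4, 6, 8, 9, 12, 16, 18, 24, 36, 48, 72, 144
Repeated squaring mod 185: 43^1 = 43, 43^2 = 184, 43^4 = 1, 43^8 = 1, 43^16 = 1, 43^32 = 1, 43^64 = 1, 43^128 = 1
Test divisors in increasing order:
  k=1: 43^1 = 43 mod 185
  k=2: 43^2 = 184 mod 185
  k=3: 43^3 = 184 * 43 = 142 mod 185
  k=4: 43^4 = 1 mod 185  <- first divisor giving 1
Order = 4

4


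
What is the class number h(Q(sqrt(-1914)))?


K = Q(sqrt(-1914)). d mod 4 = 2, so D = disc(K) = 4d = -7656
h(K) equals the number of primitive reduced positive-definite forms (a, b, c) = a*x^2 + b*x*y + c*y^2 with b^2 - 4ac = D,
where reduced means |b| <= a <= c, with b >= 0 whenever |b| = a or a = c, and primitive means gcd(a, b, c) = 1.
Reduced forces 3a^2 <= |D| = 7656, so 1 <= a <= 50; b must have the parity of D, and c = (b^2 - D)/(4a) must be an integer >= a.
Enumerate a = 1..50, b in [-a, a]:
  a=1: (1, 0, 1914)  [1]
  a=2: (2, 0, 957)  [1]
  a=3: (3, 0, 638)  [1]
  a=4: none
  a=5: (5, -2, 383), (5, 2, 383)  [2]
  a=6: (6, 0, 319)  [1]
  a=7: (7, -4, 274), (7, 4, 274)  [2]
  a=8..9: none
  a=10: (10, -8, 193), (10, 8, 193)  [2]
  a=11: (11, 0, 174)  [1]
  a=12: none
  a=13: (13, -12, 150), (13, 12, 150)  [2]
  a=14: (14, -4, 137), (14, 4, 137)  [2]
  a=15: (15, -12, 130), (15, 12, 130)  [2]
  a=16..18: none
  a=19: (19, -18, 105), (19, 18, 105)  [2]
  a=20: none
  a=21: (21, -18, 95), (21, 18, 95)  [2]
  a=22: (22, 0, 87)  [1]
  a=23: (23, -16, 86), (23, 16, 86)  [2]
  a=24: none
  a=25: (25, -12, 78), (25, 12, 78)  [2]
  a=26: (26, -12, 75), (26, 12, 75)  [2]
  a=27..28: none
  a=29: (29, 0, 66)  [1]
  a=30: (30, -12, 65), (30, 12, 65)  [2]
  a=31: (31, -30, 69), (31, 30, 69)  [2]
  a=32: none
  a=33: (33, 0, 58)  [1]
  a=34: none
  a=35: (35, -32, 62), (35, -18, 57), (35, 18, 57), (35, 32, 62)  [4]
  a=36: none
  a=37: (37, -22, 55), (37, 22, 55)  [2]
  a=38: (38, -20, 53), (38, 20, 53)  [2]
  a=39: (39, -12, 50), (39, 12, 50)  [2]
  a=40..41: none
  a=42: (42, -24, 49), (42, 24, 49)  [2]
  a=43: (43, -16, 46), (43, 16, 46)  [2]
  a=44..50: none
Total reduced forms: 1 + 1 + 1 + 2 + 1 + 2 + 2 + 1 + 2 + 2 + 2 + 2 + 2 + 1 + 2 + 2 + 2 + 1 + 2 + 2 + 1 + 4 + 2 + 2 + 2 + 2 + 2 = 48
h = 48

48


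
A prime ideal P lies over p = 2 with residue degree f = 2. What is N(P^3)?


N(P^a) = p^(a*f)
= 2^(3*2)
= 2^6
= 64

64


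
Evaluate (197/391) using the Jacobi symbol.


Compute (197/391) via quadratic reciprocity:
  reciprocity: (197/391) -> +(391/197)
  reduce: (194/197)
  pull out 2: (2/197) = -1  (since 197 mod 8 = 5)
  reciprocity: (97/197) -> +(197/97)
  reduce: (3/97)
  reciprocity: (3/97) -> +(97/3)
  reduce: (1/3)
  (1/3) = 1
Product of signs = -1

-1


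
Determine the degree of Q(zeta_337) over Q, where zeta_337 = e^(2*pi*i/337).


The degree equals Euler's totient phi(337).
337 = 337
phi(337) = 336

336


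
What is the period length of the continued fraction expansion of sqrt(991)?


Run the CF algorithm for sqrt(991).
a_0 = floor(sqrt(991)) = 31; set m_0=0, q_0=1.
Recurrence: m' = q*a - m,  q' = (d - m'^2)/q,  a' = floor((a_0 + m')/q').
  step 1: m=31, q=30, a=2
  step 2: m=29, q=5, a=12
  step 3: m=31, q=6, a=10
  step 4: m=29, q=25, a=2
  step 5: m=21, q=22, a=2
  step 6: m=23, q=21, a=2
  step 7: m=19, q=30, a=1
  step 8: m=11, q=29, a=1
  step 9: m=18, q=23, a=2
  step 10: m=28, q=9, a=6
  step 11: m=26, q=35, a=1
  step 12: m=9, q=26, a=1
  step 13: m=17, q=27, a=1
  step 14: m=10, q=33, a=1
  step 15: m=23, q=14, a=3
  step 16: m=19, q=45, a=1
  step 17: m=26, q=7, a=8
  step 18: m=30, q=13, a=4
  step 19: m=22, q=39, a=1
  step 20: m=17, q=18, a=2
  step 21: m=19, q=35, a=1
  step 22: m=16, q=21, a=2
  step 23: m=26, q=15, a=3
  step 24: m=19, q=42, a=1
  step 25: m=23, q=11, a=4
  step 26: m=21, q=50, a=1
  step 27: m=29, q=3, a=20
  step 28: m=31, q=10, a=6
  step 29: m=29, q=15, a=4
  step 30: m=31, q=2, a=31
  step 31: m=31, q=15, a=4
  step 32: m=29, q=10, a=6
  step 33: m=31, q=3, a=20
  step 34: m=29, q=50, a=1
  step 35: m=21, q=11, a=4
  step 36: m=23, q=42, a=1
  step 37: m=19, q=15, a=3
  step 38: m=26, q=21, a=2
  step 39: m=16, q=35, a=1
  step 40: m=19, q=18, a=2
  step 41: m=17, q=39, a=1
  step 42: m=22, q=13, a=4
  step 43: m=30, q=7, a=8
  step 44: m=26, q=45, a=1
  step 45: m=19, q=14, a=3
  step 46: m=23, q=33, a=1
  step 47: m=10, q=27, a=1
  step 48: m=17, q=26, a=1
  step 49: m=9, q=35, a=1
  step 50: m=26, q=9, a=6
  step 51: m=28, q=23, a=2
  step 52: m=18, q=29, a=1
  step 53: m=11, q=30, a=1
  step 54: m=19, q=21, a=2
  step 55: m=23, q=22, a=2
  step 56: m=21, q=25, a=2
  step 57: m=29, q=6, a=10
  step 58: m=31, q=5, a=12
  step 59: m=29, q=30, a=2
  step 60: m=31, q=1, a=62
a_60 = 2*a_0 = 62, so the period closes here.
sqrt(991) = [31; 2, 12, 10, 2, 2, 2, 1, 1, 2, 6, 1, 1, 1, 1, 3, 1, 8, 4, 1, 2, 1, 2, 3, 1, 4, 1, 20, 6, 4, 31, 4, 6, 20, 1, 4, 1, 3, 2, 1, 2, 1, 4, 8, 1, 3, 1, 1, 1, 1, 6, 2, 1, 1, 2, 2, 2, 10, 12, 2, 62]
Period length = 60

60


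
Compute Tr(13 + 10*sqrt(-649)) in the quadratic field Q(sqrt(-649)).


Tr(a + b*sqrt(d)) = (a + b*sqrt(d)) + (a - b*sqrt(d)) = 2a
= 2 * (13)
= 26

26


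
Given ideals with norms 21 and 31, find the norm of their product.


N(IJ) = N(I) * N(J)
= 21 * 31
= 651

651


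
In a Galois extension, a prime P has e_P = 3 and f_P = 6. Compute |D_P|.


|D_P| = e * f
= 3 * 6
= 18

18


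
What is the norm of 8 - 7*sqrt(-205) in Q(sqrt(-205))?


N(a + b*sqrt(d)) = a^2 - d*b^2
= (8)^2 - (-205)*(-7)^2
= 64 + 10045
= 10109

10109


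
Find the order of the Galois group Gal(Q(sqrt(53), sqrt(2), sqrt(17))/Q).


The 3 square roots of distinct primes are multiplicatively independent over Q,
so [K:Q] = 2^3 and Gal(K/Q) is isomorphic to (Z/2Z)^3.
|Gal| = 2^3 = 8

8


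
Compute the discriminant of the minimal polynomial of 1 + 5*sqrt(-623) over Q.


The element 1 + 5*sqrt(-623) has minimal polynomial:
x^2 - 2*x + 15576
Discriminant = (-2)^2 - 4*(15576)
= 4 - 62304
= -62300

-62300


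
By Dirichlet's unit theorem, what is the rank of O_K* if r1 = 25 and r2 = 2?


By Dirichlet's unit theorem:
rank = r1 + r2 - 1
= 25 + 2 - 1
= 26

26


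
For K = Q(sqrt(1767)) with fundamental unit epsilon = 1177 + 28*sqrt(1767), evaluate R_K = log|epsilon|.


epsilon = 1177 + 28*sqrt(1767)
= 2353.9996
R = ln(2353.9996)
= 7.7639

7.7639


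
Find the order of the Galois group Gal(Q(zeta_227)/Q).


|Gal(Q(zeta_227)/Q)| = phi(227)
= 226

226


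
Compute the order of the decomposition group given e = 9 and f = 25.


|D_P| = e * f
= 9 * 25
= 225

225


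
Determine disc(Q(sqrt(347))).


For K = Q(sqrt(d)) with d squarefree: disc(K) = d if d = 1 mod 4, and disc(K) = 4d if d = 2 or 3 mod 4.
Here d = 347, and d mod 4 = 3.
d = 3 mod 4, not 1 (O_K = Z[sqrt(d)]), so disc(K) = 4d = 4 * (347) = 1388

1388


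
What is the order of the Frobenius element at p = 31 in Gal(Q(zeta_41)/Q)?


The Frobenius at p in Gal(Q(zeta_n)/Q) = (Z/nZ)* is the class of p, so its order is ord_41(31), the smallest k >= 1 with 31^k = 1 mod 41.
n = 41 = 41, phi(41) = 40; the order divides phi(n).
Divisors of 40: 1, 2, 4, 5, 8, 10, 20, 40
Repeated squaring mod 41: 31^1 = 31, 31^2 = 18, 31^4 = 37, 31^8 = 16, 31^16 = 10, 31^32 = 18
Test divisors in increasing order:
  k=1: 31^1 = 31 mod 41
  k=2: 31^2 = 18 mod 41
  k=4: 31^4 = 37 mod 41
  k=5: 31^5 = 37 * 31 = 40 mod 41
  k=8: 31^8 = 16 mod 41
  k=10: 31^10 = 16 * 18 = 1 mod 41  <- first divisor giving 1
Order = 10

10


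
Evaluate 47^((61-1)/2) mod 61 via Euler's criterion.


p = 61 is prime and the exponent is (p-1)/2 = 30, so by Euler's criterion 47^30 = (47/61) = +1 or -1 mod 61.
Compute by square-and-multiply:
  30 = 16 + 8 + 4 + 2 (binary 11110)
  Repeated squaring mod 61: 47^1 = 47, 47^2 = 13, 47^4 = 47, 47^8 = 13, 47^16 = 47
  47^30 = 47^16 * 47^8 * 47^4 * 47^2 = 47 * 13 * 47 * 13 mod 61
    47 * 13 = 611 = 1 mod 61
    1 * 47 = 47 = 47 mod 61
    47 * 13 = 611 = 1 mod 61
  47^30 = 1 mod 61
Result 1: 47 is a quadratic residue mod 61.
47^30 mod 61 = 1

1


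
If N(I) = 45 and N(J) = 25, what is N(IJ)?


N(IJ) = N(I) * N(J)
= 45 * 25
= 1125

1125


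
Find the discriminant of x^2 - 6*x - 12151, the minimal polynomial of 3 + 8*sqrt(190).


The element 3 + 8*sqrt(190) has minimal polynomial:
x^2 - 6*x - 12151
Discriminant = (-6)^2 - 4*(-12151)
= 36 + 48604
= 48640

48640


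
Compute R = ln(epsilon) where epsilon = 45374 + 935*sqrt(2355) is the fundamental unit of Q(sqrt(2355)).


epsilon = 45374 + 935*sqrt(2355)
= 90748.0000
R = ln(90748.0000)
= 11.4158

11.4158


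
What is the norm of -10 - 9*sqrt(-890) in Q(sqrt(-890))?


N(a + b*sqrt(d)) = a^2 - d*b^2
= (-10)^2 - (-890)*(-9)^2
= 100 + 72090
= 72190

72190


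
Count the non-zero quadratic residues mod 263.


For prime p, the number of non-zero quadratic residues is (p-1)/2.
= (263-1)/2
= 131

131


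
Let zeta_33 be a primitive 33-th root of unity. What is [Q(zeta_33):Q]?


The degree equals Euler's totient phi(33).
33 = 3 * 11
phi(33) = 20

20


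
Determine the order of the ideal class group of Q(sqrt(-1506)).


K = Q(sqrt(-1506)). d mod 4 = 2, so D = disc(K) = 4d = -6024
h(K) equals the number of primitive reduced positive-definite forms (a, b, c) = a*x^2 + b*x*y + c*y^2 with b^2 - 4ac = D,
where reduced means |b| <= a <= c, with b >= 0 whenever |b| = a or a = c, and primitive means gcd(a, b, c) = 1.
Reduced forces 3a^2 <= |D| = 6024, so 1 <= a <= 44; b must have the parity of D, and c = (b^2 - D)/(4a) must be an integer >= a.
Enumerate a = 1..44, b in [-a, a]:
  a=1: (1, 0, 1506)  [1]
  a=2: (2, 0, 753)  [1]
  a=3: (3, 0, 502)  [1]
  a=4: none
  a=5: (5, -4, 302), (5, 4, 302)  [2]
  a=6: (6, 0, 251)  [1]
  a=7..9: none
  a=10: (10, -4, 151), (10, 4, 151)  [2]
  a=11: (11, -2, 137), (11, 2, 137)  [2]
  a=12..14: none
  a=15: (15, -6, 101), (15, 6, 101)  [2]
  a=16..21: none
  a=22: (22, -20, 73), (22, 20, 73)  [2]
  a=23: (23, -18, 69), (23, 18, 69)  [2]
  a=24: none
  a=25: (25, -24, 66), (25, 24, 66)  [2]
  a=26..29: none
  a=30: (30, -24, 55), (30, 24, 55)  [2]
  a=31..32: none
  a=33: (33, -24, 50), (33, 24, 50)  [2]
  a=34..36: none
  a=37: (37, -28, 46), (37, 28, 46)  [2]
  a=38..44: none
Total reduced forms: 1 + 1 + 1 + 2 + 1 + 2 + 2 + 2 + 2 + 2 + 2 + 2 + 2 + 2 = 24
h = 24

24


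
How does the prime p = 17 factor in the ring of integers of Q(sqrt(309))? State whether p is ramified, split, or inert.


K = Q(sqrt(309)). Since d mod 4 = 1, disc(K) = 309.
Check p | disc: 309 mod 17 = 3.
p does not divide disc. Compute Legendre symbol (d/p):
3^((17-1)/2) mod 17 = -1
(d/p) = -1, so p is inert: (p) stays prime with e=1, f=2, g=1.
Therefore p is inert.

inert


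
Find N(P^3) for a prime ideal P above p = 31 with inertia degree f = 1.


N(P^a) = p^(a*f)
= 31^(3*1)
= 31^3
= 29791

29791


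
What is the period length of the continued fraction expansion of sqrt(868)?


Run the CF algorithm for sqrt(868).
a_0 = floor(sqrt(868)) = 29; set m_0=0, q_0=1.
Recurrence: m' = q*a - m,  q' = (d - m'^2)/q,  a' = floor((a_0 + m')/q').
  step 1: m=29, q=27, a=2
  step 2: m=25, q=9, a=6
  step 3: m=29, q=3, a=19
  step 4: m=28, q=28, a=2
  step 5: m=28, q=3, a=19
  step 6: m=29, q=9, a=6
  step 7: m=25, q=27, a=2
  step 8: m=29, q=1, a=58
a_8 = 2*a_0 = 58, so the period closes here.
sqrt(868) = [29; 2, 6, 19, 2, 19, 6, 2, 58]
Period length = 8

8


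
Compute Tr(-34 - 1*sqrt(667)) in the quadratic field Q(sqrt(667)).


Tr(a + b*sqrt(d)) = (a + b*sqrt(d)) + (a - b*sqrt(d)) = 2a
= 2 * (-34)
= -68

-68


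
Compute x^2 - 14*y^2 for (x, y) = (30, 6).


x^2 - d*y^2
= 30^2 - 14*6^2
= 900 - 504
= 396

396


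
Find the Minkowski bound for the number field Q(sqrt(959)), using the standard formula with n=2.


d = 959, d mod 4 = 3, so disc(K) = 4d = 3836; |disc(K)| = 3836
Real quadratic field, so n = 2, s = r2 = 0, r1 = 2
M = (n!/n^n) * (4/pi)^s * sqrt(|disc(K)|) = (2!/2^2) * (4/pi)^0 * sqrt(3836)
= 0.5 * 1.000000 * 61.935450
= 30.9677

30.9677


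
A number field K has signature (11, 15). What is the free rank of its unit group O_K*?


By Dirichlet's unit theorem:
rank = r1 + r2 - 1
= 11 + 15 - 1
= 25

25


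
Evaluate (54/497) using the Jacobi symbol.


Compute (54/497) via quadratic reciprocity:
  pull out 2: (2/497) = +1  (since 497 mod 8 = 1)
  reciprocity: (27/497) -> +(497/27)
  reduce: (11/27)
  reciprocity: (11/27) -> -(27/11)
  reduce: (5/11)
  reciprocity: (5/11) -> +(11/5)
  reduce: (1/5)
  (1/5) = 1
Product of signs = -1

-1


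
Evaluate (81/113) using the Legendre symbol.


p = 113 is prime, so compute (81/113) with the reciprocity algorithm (Jacobi-symbol steps: pull out 2s via (2/n), flip via reciprocity, reduce):
  reciprocity: (81/113) -> +(113/81)
  reduce: (32/81)
  pull out 2: (2/81) = +1  (since 81 mod 8 = 1)
  pull out 2: (2/81) = +1  (since 81 mod 8 = 1)
  pull out 2: (2/81) = +1  (since 81 mod 8 = 1)
  pull out 2: (2/81) = +1  (since 81 mod 8 = 1)
  pull out 2: (2/81) = +1  (since 81 mod 8 = 1)
  (1/81) = 1
Product of signs = 1
(81/113) = 1

1


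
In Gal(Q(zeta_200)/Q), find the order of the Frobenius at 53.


The Frobenius at p in Gal(Q(zeta_n)/Q) = (Z/nZ)* is the class of p, so its order is ord_200(53), the smallest k >= 1 with 53^k = 1 mod 200.
n = 200 = 2^3 * 5^2, phi(200) = 80; the order divides phi(n).
Divisors of 80: 1, 2, 4, 5, 8, 10, 16, 20, 40, 80
Repeated squaring mod 200: 53^1 = 53, 53^2 = 9, 53^4 = 81, 53^8 = 161, 53^16 = 121, 53^32 = 41, 53^64 = 81
Test divisors in increasing order:
  k=1: 53^1 = 53 mod 200
  k=2: 53^2 = 9 mod 200
  k=4: 53^4 = 81 mod 200
  k=5: 53^5 = 81 * 53 = 93 mod 200
  k=8: 53^8 = 161 mod 200
  k=10: 53^10 = 161 * 9 = 49 mod 200
  k=16: 53^16 = 121 mod 200
  k=20: 53^20 = 121 * 81 = 1 mod 200  <- first divisor giving 1
Order = 20

20


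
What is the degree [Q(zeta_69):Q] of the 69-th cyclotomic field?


The degree equals Euler's totient phi(69).
69 = 3 * 23
phi(69) = 44

44


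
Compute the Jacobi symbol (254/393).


Compute (254/393) via quadratic reciprocity:
  pull out 2: (2/393) = +1  (since 393 mod 8 = 1)
  reciprocity: (127/393) -> +(393/127)
  reduce: (12/127)
  pull out 2: (2/127) = +1  (since 127 mod 8 = 7)
  pull out 2: (2/127) = +1  (since 127 mod 8 = 7)
  reciprocity: (3/127) -> -(127/3)
  reduce: (1/3)
  (1/3) = 1
Product of signs = -1

-1


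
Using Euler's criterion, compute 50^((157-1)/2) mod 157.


p = 157 is prime and the exponent is (p-1)/2 = 78, so by Euler's criterion 50^78 = (50/157) = +1 or -1 mod 157.
Compute by square-and-multiply:
  78 = 64 + 8 + 4 + 2 (binary 1001110)
  Repeated squaring mod 157: 50^1 = 50, 50^2 = 145, 50^4 = 144, 50^8 = 12, 50^16 = 144, 50^32 = 12, 50^64 = 144
  50^78 = 50^64 * 50^8 * 50^4 * 50^2 = 144 * 12 * 144 * 145 mod 157
    144 * 12 = 1728 = 1 mod 157
    1 * 144 = 144 = 144 mod 157
    144 * 145 = 20880 = 156 mod 157
  50^78 = 156 mod 157
Result 156 = p - 1 = -1 mod 157: 50 is a quadratic non-residue mod 157. As a residue in [0, p-1] the value is 156.
50^78 mod 157 = 156

156


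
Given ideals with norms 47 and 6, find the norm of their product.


N(IJ) = N(I) * N(J)
= 47 * 6
= 282

282


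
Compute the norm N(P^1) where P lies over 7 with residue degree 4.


N(P^a) = p^(a*f)
= 7^(1*4)
= 7^4
= 2401

2401


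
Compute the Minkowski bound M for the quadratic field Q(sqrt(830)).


d = 830, d mod 4 = 2, so disc(K) = 4d = 3320; |disc(K)| = 3320
Real quadratic field, so n = 2, s = r2 = 0, r1 = 2
M = (n!/n^n) * (4/pi)^s * sqrt(|disc(K)|) = (2!/2^2) * (4/pi)^0 * sqrt(3320)
= 0.5 * 1.000000 * 57.619441
= 28.8097

28.8097


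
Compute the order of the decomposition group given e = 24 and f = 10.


|D_P| = e * f
= 24 * 10
= 240

240


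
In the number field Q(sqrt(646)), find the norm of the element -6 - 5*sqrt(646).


N(a + b*sqrt(d)) = a^2 - d*b^2
= (-6)^2 - (646)*(-5)^2
= 36 - 16150
= -16114

-16114


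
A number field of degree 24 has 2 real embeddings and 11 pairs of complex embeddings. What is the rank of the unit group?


By Dirichlet's unit theorem:
rank = r1 + r2 - 1
= 2 + 11 - 1
= 12

12


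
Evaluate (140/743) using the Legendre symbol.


p = 743 is prime, so compute (140/743) with the reciprocity algorithm (Jacobi-symbol steps: pull out 2s via (2/n), flip via reciprocity, reduce):
  pull out 2: (2/743) = +1  (since 743 mod 8 = 7)
  pull out 2: (2/743) = +1  (since 743 mod 8 = 7)
  reciprocity: (35/743) -> -(743/35)
  reduce: (8/35)
  pull out 2: (2/35) = -1  (since 35 mod 8 = 3)
  pull out 2: (2/35) = -1  (since 35 mod 8 = 3)
  pull out 2: (2/35) = -1  (since 35 mod 8 = 3)
  (1/35) = 1
Product of signs = 1
(140/743) = 1

1


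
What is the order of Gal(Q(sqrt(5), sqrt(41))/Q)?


The 2 square roots of distinct primes are multiplicatively independent over Q,
so [K:Q] = 2^2 and Gal(K/Q) is isomorphic to (Z/2Z)^2.
|Gal| = 2^2 = 4

4


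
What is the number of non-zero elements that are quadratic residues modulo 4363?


For prime p, the number of non-zero quadratic residues is (p-1)/2.
= (4363-1)/2
= 2181

2181


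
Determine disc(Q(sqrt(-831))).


For K = Q(sqrt(d)) with d squarefree: disc(K) = d if d = 1 mod 4, and disc(K) = 4d if d = 2 or 3 mod 4.
Here d = -831, and d mod 4 = 1.
d = 1 mod 4 (O_K = Z[(1+sqrt(d))/2]), so disc(K) = d = -831

-831


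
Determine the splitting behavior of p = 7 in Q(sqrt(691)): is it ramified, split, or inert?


K = Q(sqrt(691)). Since d mod 4 = 3, disc(K) = 2764.
Check p | disc: 2764 mod 7 = 6.
p does not divide disc. Compute Legendre symbol (d/p):
5^((7-1)/2) mod 7 = -1
(d/p) = -1, so p is inert: (p) stays prime with e=1, f=2, g=1.
Therefore p is inert.

inert


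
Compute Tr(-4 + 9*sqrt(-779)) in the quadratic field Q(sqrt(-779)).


Tr(a + b*sqrt(d)) = (a + b*sqrt(d)) + (a - b*sqrt(d)) = 2a
= 2 * (-4)
= -8

-8


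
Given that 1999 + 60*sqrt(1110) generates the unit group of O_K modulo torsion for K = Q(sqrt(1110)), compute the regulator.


epsilon = 1999 + 60*sqrt(1110)
= 3997.9997
R = ln(3997.9997)
= 8.2935

8.2935


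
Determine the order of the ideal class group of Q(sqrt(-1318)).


K = Q(sqrt(-1318)). d mod 4 = 2, so D = disc(K) = 4d = -5272
h(K) equals the number of primitive reduced positive-definite forms (a, b, c) = a*x^2 + b*x*y + c*y^2 with b^2 - 4ac = D,
where reduced means |b| <= a <= c, with b >= 0 whenever |b| = a or a = c, and primitive means gcd(a, b, c) = 1.
Reduced forces 3a^2 <= |D| = 5272, so 1 <= a <= 41; b must have the parity of D, and c = (b^2 - D)/(4a) must be an integer >= a.
Enumerate a = 1..41, b in [-a, a]:
  a=1: (1, 0, 1318)  [1]
  a=2: (2, 0, 659)  [1]
  a=3..16: none
  a=17: (17, -10, 79), (17, 10, 79)  [2]
  a=18..22: none
  a=23: (23, -8, 58), (23, 8, 58)  [2]
  a=24..28: none
  a=29: (29, -8, 46), (29, 8, 46)  [2]
  a=30..33: none
  a=34: (34, -24, 43), (34, 24, 43)  [2]
  a=35..41: none
Total reduced forms: 1 + 1 + 2 + 2 + 2 + 2 = 10
h = 10

10


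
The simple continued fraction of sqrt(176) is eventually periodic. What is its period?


Run the CF algorithm for sqrt(176).
a_0 = floor(sqrt(176)) = 13; set m_0=0, q_0=1.
Recurrence: m' = q*a - m,  q' = (d - m'^2)/q,  a' = floor((a_0 + m')/q').
  step 1: m=13, q=7, a=3
  step 2: m=8, q=16, a=1
  step 3: m=8, q=7, a=3
  step 4: m=13, q=1, a=26
a_4 = 2*a_0 = 26, so the period closes here.
sqrt(176) = [13; 3, 1, 3, 26]
Period length = 4

4


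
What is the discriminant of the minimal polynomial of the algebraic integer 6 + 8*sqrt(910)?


The element 6 + 8*sqrt(910) has minimal polynomial:
x^2 - 12*x - 58204
Discriminant = (-12)^2 - 4*(-58204)
= 144 + 232816
= 232960

232960


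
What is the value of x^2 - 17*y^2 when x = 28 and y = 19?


x^2 - d*y^2
= 28^2 - 17*19^2
= 784 - 6137
= -5353

-5353


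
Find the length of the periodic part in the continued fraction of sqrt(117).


Run the CF algorithm for sqrt(117).
a_0 = floor(sqrt(117)) = 10; set m_0=0, q_0=1.
Recurrence: m' = q*a - m,  q' = (d - m'^2)/q,  a' = floor((a_0 + m')/q').
  step 1: m=10, q=17, a=1
  step 2: m=7, q=4, a=4
  step 3: m=9, q=9, a=2
  step 4: m=9, q=4, a=4
  step 5: m=7, q=17, a=1
  step 6: m=10, q=1, a=20
a_6 = 2*a_0 = 20, so the period closes here.
sqrt(117) = [10; 1, 4, 2, 4, 1, 20]
Period length = 6

6


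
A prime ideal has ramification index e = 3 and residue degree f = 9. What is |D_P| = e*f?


|D_P| = e * f
= 3 * 9
= 27

27


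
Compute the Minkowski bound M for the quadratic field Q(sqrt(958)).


d = 958, d mod 4 = 2, so disc(K) = 4d = 3832; |disc(K)| = 3832
Real quadratic field, so n = 2, s = r2 = 0, r1 = 2
M = (n!/n^n) * (4/pi)^s * sqrt(|disc(K)|) = (2!/2^2) * (4/pi)^0 * sqrt(3832)
= 0.5 * 1.000000 * 61.903150
= 30.9516

30.9516


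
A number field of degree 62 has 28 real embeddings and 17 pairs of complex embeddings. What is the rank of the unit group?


By Dirichlet's unit theorem:
rank = r1 + r2 - 1
= 28 + 17 - 1
= 44

44


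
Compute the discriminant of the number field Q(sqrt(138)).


For K = Q(sqrt(d)) with d squarefree: disc(K) = d if d = 1 mod 4, and disc(K) = 4d if d = 2 or 3 mod 4.
Here d = 138, and d mod 4 = 2.
d = 2 mod 4, not 1 (O_K = Z[sqrt(d)]), so disc(K) = 4d = 4 * (138) = 552

552


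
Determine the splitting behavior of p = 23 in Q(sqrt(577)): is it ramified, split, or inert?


K = Q(sqrt(577)). Since d mod 4 = 1, disc(K) = 577.
Check p | disc: 577 mod 23 = 2.
p does not divide disc. Compute Legendre symbol (d/p):
2^((23-1)/2) mod 23 = 1
(d/p) = 1, so p splits: (p) = P*P' with e=1, f=1, g=2.
Therefore p is split.

split


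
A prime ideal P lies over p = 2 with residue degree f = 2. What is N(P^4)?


N(P^a) = p^(a*f)
= 2^(4*2)
= 2^8
= 256

256


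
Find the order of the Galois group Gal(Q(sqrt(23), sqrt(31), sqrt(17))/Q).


The 3 square roots of distinct primes are multiplicatively independent over Q,
so [K:Q] = 2^3 and Gal(K/Q) is isomorphic to (Z/2Z)^3.
|Gal| = 2^3 = 8

8


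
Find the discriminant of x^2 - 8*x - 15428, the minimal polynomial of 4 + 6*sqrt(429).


The element 4 + 6*sqrt(429) has minimal polynomial:
x^2 - 8*x - 15428
Discriminant = (-8)^2 - 4*(-15428)
= 64 + 61712
= 61776

61776


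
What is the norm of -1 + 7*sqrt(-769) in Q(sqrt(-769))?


N(a + b*sqrt(d)) = a^2 - d*b^2
= (-1)^2 - (-769)*(7)^2
= 1 + 37681
= 37682

37682


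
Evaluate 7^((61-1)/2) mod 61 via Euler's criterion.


p = 61 is prime and the exponent is (p-1)/2 = 30, so by Euler's criterion 7^30 = (7/61) = +1 or -1 mod 61.
Compute by square-and-multiply:
  30 = 16 + 8 + 4 + 2 (binary 11110)
  Repeated squaring mod 61: 7^1 = 7, 7^2 = 49, 7^4 = 22, 7^8 = 57, 7^16 = 16
  7^30 = 7^16 * 7^8 * 7^4 * 7^2 = 16 * 57 * 22 * 49 mod 61
    16 * 57 = 912 = 58 mod 61
    58 * 22 = 1276 = 56 mod 61
    56 * 49 = 2744 = 60 mod 61
  7^30 = 60 mod 61
Result 60 = p - 1 = -1 mod 61: 7 is a quadratic non-residue mod 61. As a residue in [0, p-1] the value is 60.
7^30 mod 61 = 60

60
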